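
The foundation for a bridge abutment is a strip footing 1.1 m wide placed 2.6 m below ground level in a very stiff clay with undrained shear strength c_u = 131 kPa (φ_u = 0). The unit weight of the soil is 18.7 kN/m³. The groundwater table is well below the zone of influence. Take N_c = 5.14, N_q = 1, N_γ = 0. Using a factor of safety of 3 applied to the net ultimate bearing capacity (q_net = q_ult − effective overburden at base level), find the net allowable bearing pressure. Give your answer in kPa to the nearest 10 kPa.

Overburden at base level: q = 18.7 × 2.6 = 48.62 kPa.
Cohesion term c·N_c = 131 × 5.14 = 673.34 kPa; surcharge term q·N_q = 48.62 × 1 = 48.62 kPa.
q_ult = 673.34 + 48.62 = 721.96 kPa.
Net ultimate: q_net = 721.96 − 48.62 = 673.34 kPa.
q_all(net) = 673.34 / 3 = 224.45 kPa.

q_all(net) ≈ 220 kPa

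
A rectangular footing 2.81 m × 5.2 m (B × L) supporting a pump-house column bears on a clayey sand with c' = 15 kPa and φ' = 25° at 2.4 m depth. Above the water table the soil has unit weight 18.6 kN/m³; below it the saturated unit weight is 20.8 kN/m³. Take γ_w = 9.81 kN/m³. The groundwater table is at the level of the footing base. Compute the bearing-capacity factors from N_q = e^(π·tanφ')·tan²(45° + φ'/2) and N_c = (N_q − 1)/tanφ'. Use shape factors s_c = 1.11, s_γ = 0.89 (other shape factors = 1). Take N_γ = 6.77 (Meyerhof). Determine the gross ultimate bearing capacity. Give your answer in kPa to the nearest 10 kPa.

tan25° = 0.4663, so N_q = e^(π×0.4663)·tan²(57.5°) = 4.327 × 2.464 = 10.66.
N_c = (10.66 − 1)/tan25° = 20.72.
Overburden at base level: q = 18.6 × 2.4 = 44.64 kPa.
Below the base the soil is submerged, so the ½γBN_γ term uses γ' = 20.8 − 9.81 = 10.99 kN/m³.
Cohesion term c·N_c·s_c = 15 × 20.721 × 1.11 = 345 kPa; surcharge term q·N_q = 44.64 × 10.662 = 475.96 kPa; self-weight term 0.5·γ·B·N_γ·s_γ = 0.5 × 10.99 × 2.81 × 6.77 × 0.89 = 93.036 kPa.
q_ult = 345 + 475.96 + 93.036 = 913.99 kPa.

q_ult ≈ 910 kPa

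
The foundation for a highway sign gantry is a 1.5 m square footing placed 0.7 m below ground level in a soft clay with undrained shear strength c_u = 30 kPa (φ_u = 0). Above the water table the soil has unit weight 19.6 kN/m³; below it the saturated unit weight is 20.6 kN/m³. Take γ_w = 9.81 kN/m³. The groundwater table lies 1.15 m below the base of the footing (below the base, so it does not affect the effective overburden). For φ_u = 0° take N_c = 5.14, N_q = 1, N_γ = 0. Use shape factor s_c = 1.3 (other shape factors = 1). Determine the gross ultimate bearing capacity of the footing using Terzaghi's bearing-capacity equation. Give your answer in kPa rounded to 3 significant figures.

q = γ·D_f = 19.6 × 0.7 = 13.72 kPa.
c·N_c·s_c = 30 × 5.14 × 1.3 = 200.46 kPa
q·N_q = 13.72 × 1 = 13.72 kPa
q_ult = 200.46 + 13.72 = 214.18 kPa.

q_ult ≈ 214 kPa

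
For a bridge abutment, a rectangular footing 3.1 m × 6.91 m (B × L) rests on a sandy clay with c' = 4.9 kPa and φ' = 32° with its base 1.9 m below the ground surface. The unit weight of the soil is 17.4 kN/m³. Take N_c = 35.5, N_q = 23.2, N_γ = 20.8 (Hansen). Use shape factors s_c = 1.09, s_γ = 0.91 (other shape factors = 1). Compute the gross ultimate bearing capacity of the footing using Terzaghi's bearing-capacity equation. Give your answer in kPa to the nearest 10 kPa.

Effective surcharge at the founding depth q = γ·D_f = 17.4 × 1.9 = 33.06 kPa.
q_ult = c·N_c·s_c + q·N_q + 0.5·γ·B·N_γ·s_γ
     = 4.9 × 35.5 × 1.09 + 33.06 × 23.2 + 0.5 × 17.4 × 3.1 × 20.8 × 0.91
     = 189.61 + 766.99 + 510.49 = 1467.1 kPa.

q_ult ≈ 1470 kPa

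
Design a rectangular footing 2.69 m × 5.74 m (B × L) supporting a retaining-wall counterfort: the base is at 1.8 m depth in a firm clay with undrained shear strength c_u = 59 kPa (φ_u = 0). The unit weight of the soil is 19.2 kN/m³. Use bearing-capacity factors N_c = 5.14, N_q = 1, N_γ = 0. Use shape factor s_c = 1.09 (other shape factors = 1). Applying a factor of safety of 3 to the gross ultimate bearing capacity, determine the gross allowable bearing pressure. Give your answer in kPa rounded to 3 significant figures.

q = γ·D_f = 19.2 × 1.8 = 34.56 kPa.
c·N_c·s_c = 59 × 5.14 × 1.09 = 330.55 kPa
q·N_q = 34.56 × 1 = 34.56 kPa
q_ult = 330.55 + 34.56 = 365.11 kPa.
q_all = q_ult / FS = 365.11 / 3 = 121.7 kPa.

q_all ≈ 122 kPa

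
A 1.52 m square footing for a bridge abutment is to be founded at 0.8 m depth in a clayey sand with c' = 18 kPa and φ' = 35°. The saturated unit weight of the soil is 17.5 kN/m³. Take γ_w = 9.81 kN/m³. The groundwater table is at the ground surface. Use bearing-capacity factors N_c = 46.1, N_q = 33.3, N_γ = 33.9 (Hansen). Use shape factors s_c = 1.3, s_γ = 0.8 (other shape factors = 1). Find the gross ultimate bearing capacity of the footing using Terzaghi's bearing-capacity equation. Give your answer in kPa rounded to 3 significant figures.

With the water table at the surface the whole profile is submerged: γ' = 17.5 − 9.81 = 7.69 kN/m³, so q = γ'·D_f = 6.152 kPa; the same γ' applies in the ½γBN_γ term.
q_ult = c·N_c·s_c + q·N_q + 0.5·γ·B·N_γ·s_γ
     = 18 × 46.1 × 1.3 + 6.152 × 33.3 + 0.5 × 7.69 × 1.52 × 33.9 × 0.8
     = 1078.7 + 204.86 + 158.5 = 1442.1 kPa.

q_ult ≈ 1440 kPa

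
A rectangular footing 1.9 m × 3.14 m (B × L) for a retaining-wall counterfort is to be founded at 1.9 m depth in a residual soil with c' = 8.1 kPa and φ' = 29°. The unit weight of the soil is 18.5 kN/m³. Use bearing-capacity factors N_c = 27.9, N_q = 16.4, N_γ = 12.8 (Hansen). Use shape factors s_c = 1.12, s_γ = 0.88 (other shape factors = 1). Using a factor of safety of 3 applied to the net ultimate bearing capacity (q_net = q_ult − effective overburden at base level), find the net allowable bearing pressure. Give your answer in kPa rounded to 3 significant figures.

Effective surcharge at the founding depth q = γ·D_f = 18.5 × 1.9 = 35.15 kPa.
q_ult = c·N_c·s_c + q·N_q + 0.5·γ·B·N_γ·s_γ
     = 8.1 × 27.9 × 1.12 + 35.15 × 16.4 + 0.5 × 18.5 × 1.9 × 12.8 × 0.88
     = 253.11 + 576.46 + 197.96 = 1027.5 kPa.
Net ultimate: q_net = 1027.5 − 35.15 = 992.38 kPa.
q_all(net) = 992.38 / 3 = 330.79 kPa.

q_all(net) ≈ 331 kPa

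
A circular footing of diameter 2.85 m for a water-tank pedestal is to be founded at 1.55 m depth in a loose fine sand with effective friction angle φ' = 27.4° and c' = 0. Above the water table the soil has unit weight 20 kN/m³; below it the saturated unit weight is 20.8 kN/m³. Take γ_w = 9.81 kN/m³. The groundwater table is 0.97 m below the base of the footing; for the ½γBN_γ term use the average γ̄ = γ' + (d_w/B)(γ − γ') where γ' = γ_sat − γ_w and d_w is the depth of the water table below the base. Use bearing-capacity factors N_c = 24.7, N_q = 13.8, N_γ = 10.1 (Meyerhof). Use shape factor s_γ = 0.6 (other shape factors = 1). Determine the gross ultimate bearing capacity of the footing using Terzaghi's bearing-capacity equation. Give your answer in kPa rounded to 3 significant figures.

q_ult ≈ 549 kPa

Effective surcharge at the founding depth q = γ·D_f = 20 × 1.55 = 31 kPa.
With d_w = 0.97 m < B, γ̄ = 10.99 + (0.97/2.85) × (20 − 10.99) = 14.057 kN/m³.
q_ult = q·N_q + 0.5·γ·B·N_γ·s_γ
     = 31 × 13.8 + 0.5 × 14.057 × 2.85 × 10.1 × 0.6
     = 427.8 + 121.39 = 549.19 kPa.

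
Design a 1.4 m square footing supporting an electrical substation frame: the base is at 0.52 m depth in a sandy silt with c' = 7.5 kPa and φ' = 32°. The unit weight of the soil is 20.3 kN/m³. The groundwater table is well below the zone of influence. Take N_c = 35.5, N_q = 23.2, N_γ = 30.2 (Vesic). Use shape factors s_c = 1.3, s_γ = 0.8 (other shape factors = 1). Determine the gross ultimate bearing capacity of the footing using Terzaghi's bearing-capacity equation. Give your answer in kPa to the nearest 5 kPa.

Overburden at base level: q = 20.3 × 0.52 = 10.556 kPa.
Cohesion term c·N_c·s_c = 7.5 × 35.5 × 1.3 = 346.12 kPa; surcharge term q·N_q = 10.556 × 23.2 = 244.9 kPa; self-weight term 0.5·γ·B·N_γ·s_γ = 0.5 × 20.3 × 1.4 × 30.2 × 0.8 = 343.31 kPa.
q_ult = 346.12 + 244.9 + 343.31 = 934.34 kPa.

q_ult ≈ 935 kPa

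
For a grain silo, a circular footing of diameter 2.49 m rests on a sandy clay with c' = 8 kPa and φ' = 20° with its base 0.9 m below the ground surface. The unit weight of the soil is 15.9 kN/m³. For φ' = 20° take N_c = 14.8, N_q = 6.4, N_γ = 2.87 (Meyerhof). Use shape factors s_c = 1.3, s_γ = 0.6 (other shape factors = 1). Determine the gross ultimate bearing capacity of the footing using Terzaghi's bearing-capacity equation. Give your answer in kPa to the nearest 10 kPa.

Effective surcharge at the founding depth q = γ·D_f = 15.9 × 0.9 = 14.31 kPa.
q_ult = c·N_c·s_c + q·N_q + 0.5·γ·B·N_γ·s_γ
     = 8 × 14.8 × 1.3 + 14.31 × 6.4 + 0.5 × 15.9 × 2.49 × 2.87 × 0.6
     = 153.92 + 91.584 + 34.088 = 279.59 kPa.

q_ult ≈ 280 kPa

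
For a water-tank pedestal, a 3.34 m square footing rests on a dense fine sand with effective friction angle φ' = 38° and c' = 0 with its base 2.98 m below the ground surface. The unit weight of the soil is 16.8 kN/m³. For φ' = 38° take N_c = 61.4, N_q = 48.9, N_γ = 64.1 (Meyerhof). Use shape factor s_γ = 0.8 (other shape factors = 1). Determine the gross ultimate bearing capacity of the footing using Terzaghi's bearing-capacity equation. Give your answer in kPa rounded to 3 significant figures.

q_ult ≈ 3890 kPa

Overburden at base level: q = 16.8 × 2.98 = 50.064 kPa.
Surcharge term q·N_q = 50.064 × 48.9 = 2448.1 kPa; self-weight term 0.5·γ·B·N_γ·s_γ = 0.5 × 16.8 × 3.34 × 64.1 × 0.8 = 1438.7 kPa.
q_ult = 2448.1 + 1438.7 = 3886.8 kPa.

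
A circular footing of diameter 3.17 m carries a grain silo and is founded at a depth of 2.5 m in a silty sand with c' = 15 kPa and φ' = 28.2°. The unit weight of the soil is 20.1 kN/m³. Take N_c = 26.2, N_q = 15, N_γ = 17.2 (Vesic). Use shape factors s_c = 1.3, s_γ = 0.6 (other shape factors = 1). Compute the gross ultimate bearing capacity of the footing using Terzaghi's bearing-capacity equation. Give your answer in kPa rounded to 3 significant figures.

q_ult ≈ 1590 kPa

Effective surcharge at the founding depth q = γ·D_f = 20.1 × 2.5 = 50.25 kPa.
q_ult = c·N_c·s_c + q·N_q + 0.5·γ·B·N_γ·s_γ
     = 15 × 26.2 × 1.3 + 50.25 × 15 + 0.5 × 20.1 × 3.17 × 17.2 × 0.6
     = 510.9 + 753.75 + 328.78 = 1593.4 kPa.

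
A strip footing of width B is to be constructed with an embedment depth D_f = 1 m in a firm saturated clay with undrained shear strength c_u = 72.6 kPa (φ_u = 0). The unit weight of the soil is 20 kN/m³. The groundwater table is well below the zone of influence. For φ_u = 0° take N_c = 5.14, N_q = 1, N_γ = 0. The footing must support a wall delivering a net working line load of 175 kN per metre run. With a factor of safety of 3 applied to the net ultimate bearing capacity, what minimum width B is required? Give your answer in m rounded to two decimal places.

B = 1.41 m

Overburden at base level: q = 20 × 1 = 20 kPa.
Cohesion term c·N_c = 72.6 × 5.14 = 373.16 kPa; surcharge term q·N_q = 20 × 1 = 20 kPa.
q_ult = 373.16 + 20 = 393.16 kPa.
For φ = 0 the ½γBN_γ term vanishes, so q_ult is independent of B. q_net = 393.16 − 20 = 373.16 kPa; q_all(net) = 373.16/3 = 124.39 kPa.
Required width B = w / q_all(net) = 175 / 124.39 = 1.407 m.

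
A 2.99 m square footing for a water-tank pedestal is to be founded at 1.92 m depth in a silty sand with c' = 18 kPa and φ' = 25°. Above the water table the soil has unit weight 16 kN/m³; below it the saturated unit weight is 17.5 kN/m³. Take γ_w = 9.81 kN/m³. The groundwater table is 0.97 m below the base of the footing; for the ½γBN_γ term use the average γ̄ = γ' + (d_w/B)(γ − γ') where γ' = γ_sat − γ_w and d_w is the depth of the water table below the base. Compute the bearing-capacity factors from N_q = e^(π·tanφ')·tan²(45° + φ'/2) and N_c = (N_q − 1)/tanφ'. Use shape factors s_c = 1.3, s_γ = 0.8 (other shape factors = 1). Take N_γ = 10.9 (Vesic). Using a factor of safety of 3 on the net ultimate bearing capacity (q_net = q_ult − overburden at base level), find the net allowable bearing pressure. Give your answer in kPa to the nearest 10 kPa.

N_q = e^(π·tan25°)·tan²(57.5°) = 10.66; N_c = (N_q − 1)/tanφ' = 20.72.
q = γ·D_f = 16 × 1.92 = 30.72 kPa.
γ' = 7.69 kN/m³; averaging over the depth B below the base, γ̄ = γ' + (d_w/B)(γ − γ') = 10.386 kN/m³.
c·N_c·s_c = 18 × 20.721 × 1.3 = 484.86 kPa
q·N_q = 30.72 × 10.662 = 327.54 kPa
0.5·γ·B·N_γ·s_γ = 0.5 × 10.386 × 2.99 × 10.9 × 0.8 = 135.39 kPa
q_ult = 484.86 + 327.54 + 135.39 = 947.8 kPa.
q_net = 947.8 − 30.72 = 917.08 kPa.
q_all(net) = 917.08 / 3 = 305.69 kPa.

q_all(net) ≈ 310 kPa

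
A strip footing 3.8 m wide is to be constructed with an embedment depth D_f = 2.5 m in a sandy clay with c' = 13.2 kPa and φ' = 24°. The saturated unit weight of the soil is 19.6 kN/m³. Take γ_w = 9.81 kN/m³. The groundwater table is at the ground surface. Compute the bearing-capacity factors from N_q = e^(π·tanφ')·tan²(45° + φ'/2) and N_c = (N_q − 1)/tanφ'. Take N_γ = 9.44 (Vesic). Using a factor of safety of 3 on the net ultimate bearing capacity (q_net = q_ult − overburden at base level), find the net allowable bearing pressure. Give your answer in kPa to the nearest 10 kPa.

N_q = e^(π·tan24°)·tan²(57°) = 9.6; N_c = (N_q − 1)/tanφ' = 19.32.
With the water table at the surface the whole profile is submerged: γ' = 19.6 − 9.81 = 9.79 kN/m³, so q = γ'·D_f = 24.475 kPa; the same γ' applies in the ½γBN_γ term.
q_ult = c·N_c + q·N_q + 0.5·γ·B·N_γ
     = 13.2 × 19.324 + 24.475 × 9.6034 + 0.5 × 9.79 × 3.8 × 9.44
     = 255.07 + 235.04 + 175.59 = 665.71 kPa.
q_net = 665.71 − 24.475 = 641.23 kPa.
q_all(net) = 641.23 / 3 = 213.74 kPa.

q_all(net) ≈ 210 kPa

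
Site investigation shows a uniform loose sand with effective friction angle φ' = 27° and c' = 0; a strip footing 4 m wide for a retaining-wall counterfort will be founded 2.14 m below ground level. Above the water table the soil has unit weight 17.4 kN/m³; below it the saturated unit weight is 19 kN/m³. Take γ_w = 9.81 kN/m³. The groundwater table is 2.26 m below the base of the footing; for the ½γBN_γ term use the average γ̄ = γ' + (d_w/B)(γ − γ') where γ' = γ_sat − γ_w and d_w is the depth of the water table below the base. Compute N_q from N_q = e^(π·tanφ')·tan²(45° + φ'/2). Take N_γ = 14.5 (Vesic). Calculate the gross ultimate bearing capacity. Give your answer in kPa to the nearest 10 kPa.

q_ult ≈ 890 kPa

tan27° = 0.5095, so N_q = e^(π×0.5095)·tan²(58.5°) = 4.957 × 2.663 = 13.2.
q = γ·D_f = 17.4 × 2.14 = 37.236 kPa.
γ' = 9.19 kN/m³; averaging over the depth B below the base, γ̄ = γ' + (d_w/B)(γ − γ') = 13.829 kN/m³.
q·N_q = 37.236 × 13.199 = 491.48 kPa
0.5·γ·B·N_γ = 0.5 × 13.829 × 4 × 14.5 = 401.03 kPa
q_ult = 491.48 + 401.03 = 892.51 kPa.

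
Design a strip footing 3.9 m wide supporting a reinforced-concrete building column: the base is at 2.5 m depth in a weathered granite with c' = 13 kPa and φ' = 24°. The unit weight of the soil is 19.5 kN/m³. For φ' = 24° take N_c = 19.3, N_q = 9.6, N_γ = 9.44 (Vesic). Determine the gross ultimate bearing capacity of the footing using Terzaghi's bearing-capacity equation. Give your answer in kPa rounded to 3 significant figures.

Effective surcharge at the founding depth q = γ·D_f = 19.5 × 2.5 = 48.75 kPa.
q_ult = c·N_c + q·N_q + 0.5·γ·B·N_γ
     = 13 × 19.3 + 48.75 × 9.6 + 0.5 × 19.5 × 3.9 × 9.44
     = 250.9 + 468 + 358.96 = 1077.9 kPa.

q_ult ≈ 1080 kPa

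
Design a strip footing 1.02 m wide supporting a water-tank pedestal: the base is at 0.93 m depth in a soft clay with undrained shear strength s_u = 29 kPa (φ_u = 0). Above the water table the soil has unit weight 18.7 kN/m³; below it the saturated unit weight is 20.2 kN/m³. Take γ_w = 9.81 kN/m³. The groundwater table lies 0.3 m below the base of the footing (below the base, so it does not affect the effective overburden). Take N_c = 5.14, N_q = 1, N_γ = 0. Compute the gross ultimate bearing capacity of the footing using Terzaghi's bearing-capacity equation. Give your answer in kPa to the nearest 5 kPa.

q_ult ≈ 165 kPa

q = γ·D_f = 18.7 × 0.93 = 17.391 kPa.
c·N_c = 29 × 5.14 = 149.06 kPa
q·N_q = 17.391 × 1 = 17.391 kPa
q_ult = 149.06 + 17.391 = 166.45 kPa.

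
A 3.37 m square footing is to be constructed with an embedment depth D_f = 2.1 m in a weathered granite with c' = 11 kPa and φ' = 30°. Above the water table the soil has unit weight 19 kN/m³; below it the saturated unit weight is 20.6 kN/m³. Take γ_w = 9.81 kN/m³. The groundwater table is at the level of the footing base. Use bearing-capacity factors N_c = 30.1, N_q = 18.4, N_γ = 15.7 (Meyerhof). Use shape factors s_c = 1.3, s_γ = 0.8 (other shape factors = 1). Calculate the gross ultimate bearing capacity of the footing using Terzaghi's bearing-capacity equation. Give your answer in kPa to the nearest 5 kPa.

q = γ·D_f = 19 × 2.1 = 39.9 kPa.
For the ½γBN_γ term take γ' = 20.6 − 9.81 = 10.79 kN/m³ (soil below base is submerged).
c·N_c·s_c = 11 × 30.1 × 1.3 = 430.43 kPa
q·N_q = 39.9 × 18.4 = 734.16 kPa
0.5·γ·B·N_γ·s_γ = 0.5 × 10.79 × 3.37 × 15.7 × 0.8 = 228.36 kPa
q_ult = 430.43 + 734.16 + 228.36 = 1392.9 kPa.

q_ult ≈ 1395 kPa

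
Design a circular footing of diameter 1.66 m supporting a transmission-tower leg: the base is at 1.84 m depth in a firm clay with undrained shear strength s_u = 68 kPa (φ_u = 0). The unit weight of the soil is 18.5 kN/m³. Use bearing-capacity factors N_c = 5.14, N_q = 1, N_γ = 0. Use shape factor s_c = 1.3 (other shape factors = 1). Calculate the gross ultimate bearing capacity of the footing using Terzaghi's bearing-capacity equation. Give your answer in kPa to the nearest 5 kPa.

Overburden at base level: q = 18.5 × 1.84 = 34.04 kPa.
Cohesion term c·N_c·s_c = 68 × 5.14 × 1.3 = 454.38 kPa; surcharge term q·N_q = 34.04 × 1 = 34.04 kPa.
q_ult = 454.38 + 34.04 = 488.42 kPa.

q_ult ≈ 490 kPa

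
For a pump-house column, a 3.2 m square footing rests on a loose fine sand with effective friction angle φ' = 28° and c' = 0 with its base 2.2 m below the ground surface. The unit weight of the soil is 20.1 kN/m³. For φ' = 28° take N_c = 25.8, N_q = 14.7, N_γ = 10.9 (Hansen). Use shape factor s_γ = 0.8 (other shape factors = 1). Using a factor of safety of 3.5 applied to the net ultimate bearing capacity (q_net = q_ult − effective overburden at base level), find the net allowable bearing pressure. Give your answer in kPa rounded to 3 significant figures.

Effective surcharge at the founding depth q = γ·D_f = 20.1 × 2.2 = 44.22 kPa.
q_ult = q·N_q + 0.5·γ·B·N_γ·s_γ
     = 44.22 × 14.7 + 0.5 × 20.1 × 3.2 × 10.9 × 0.8
     = 650.03 + 280.44 = 930.47 kPa.
Net ultimate: q_net = 930.47 − 44.22 = 886.25 kPa.
q_all(net) = 886.25 / 3.5 = 253.21 kPa.

q_all(net) ≈ 253 kPa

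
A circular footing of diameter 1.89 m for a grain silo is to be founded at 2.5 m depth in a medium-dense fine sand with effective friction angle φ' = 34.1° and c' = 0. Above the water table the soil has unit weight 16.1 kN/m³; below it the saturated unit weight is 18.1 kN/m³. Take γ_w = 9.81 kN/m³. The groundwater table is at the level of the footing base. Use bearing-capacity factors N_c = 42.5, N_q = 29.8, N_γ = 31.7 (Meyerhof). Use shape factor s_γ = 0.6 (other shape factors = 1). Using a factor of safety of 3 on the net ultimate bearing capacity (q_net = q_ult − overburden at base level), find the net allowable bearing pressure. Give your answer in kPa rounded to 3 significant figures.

q_all(net) ≈ 436 kPa

Effective surcharge at the founding depth q = γ·D_f = 16.1 × 2.5 = 40.25 kPa.
The water table coincides with the base, so in the self-weight term γ → γ' = 8.29 kN/m³.
q_ult = q·N_q + 0.5·γ·B·N_γ·s_γ
     = 40.25 × 29.8 + 0.5 × 8.29 × 1.89 × 31.7 × 0.6
     = 1199.5 + 149 = 1348.5 kPa.
q_net = 1348.5 − 40.25 = 1308.2 kPa.
q_all(net) = 1308.2 / 3 = 436.07 kPa.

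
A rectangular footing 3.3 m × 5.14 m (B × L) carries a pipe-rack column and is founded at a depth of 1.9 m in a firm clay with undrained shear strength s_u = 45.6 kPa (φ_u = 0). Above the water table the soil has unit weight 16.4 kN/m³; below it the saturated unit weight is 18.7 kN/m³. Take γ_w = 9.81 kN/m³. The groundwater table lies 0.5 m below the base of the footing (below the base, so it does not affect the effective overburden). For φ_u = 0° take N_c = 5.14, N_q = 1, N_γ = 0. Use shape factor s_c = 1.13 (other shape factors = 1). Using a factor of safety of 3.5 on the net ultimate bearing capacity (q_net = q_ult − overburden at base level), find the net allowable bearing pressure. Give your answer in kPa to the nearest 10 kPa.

q_all(net) ≈ 80 kPa

q = γ·D_f = 16.4 × 1.9 = 31.16 kPa.
c·N_c·s_c = 45.6 × 5.14 × 1.13 = 264.85 kPa
q·N_q = 31.16 × 1 = 31.16 kPa
q_ult = 264.85 + 31.16 = 296.01 kPa.
q_net = 296.01 − 31.16 = 264.85 kPa.
q_all(net) = 264.85 / 3.5 = 75.673 kPa.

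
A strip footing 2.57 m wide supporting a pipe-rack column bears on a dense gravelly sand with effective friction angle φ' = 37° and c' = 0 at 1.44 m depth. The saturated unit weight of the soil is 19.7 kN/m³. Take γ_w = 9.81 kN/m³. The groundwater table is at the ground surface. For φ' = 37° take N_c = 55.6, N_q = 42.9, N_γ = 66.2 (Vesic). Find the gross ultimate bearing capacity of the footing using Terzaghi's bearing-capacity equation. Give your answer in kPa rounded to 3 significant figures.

q_ult ≈ 1450 kPa

γ' = 19.7 − 9.81 = 9.89 kN/m³ (submerged throughout). q = 9.89 × 1.44 = 14.242 kPa; the same γ' applies in the ½γBN_γ term.
q·N_q = 14.242 × 42.9 = 610.96 kPa
0.5·γ·B·N_γ = 0.5 × 9.89 × 2.57 × 66.2 = 841.31 kPa
q_ult = 610.96 + 841.31 = 1452.3 kPa.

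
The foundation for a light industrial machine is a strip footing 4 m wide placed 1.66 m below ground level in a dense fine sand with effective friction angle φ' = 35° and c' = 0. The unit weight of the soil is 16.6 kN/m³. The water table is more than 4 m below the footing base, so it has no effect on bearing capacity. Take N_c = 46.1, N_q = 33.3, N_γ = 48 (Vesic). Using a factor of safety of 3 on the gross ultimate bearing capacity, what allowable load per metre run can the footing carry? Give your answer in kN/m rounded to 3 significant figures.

q = γ·D_f = 16.6 × 1.66 = 27.556 kPa.
q·N_q = 27.556 × 33.3 = 917.61 kPa
0.5·γ·B·N_γ = 0.5 × 16.6 × 4 × 48 = 1593.6 kPa
q_ult = 917.61 + 1593.6 = 2511.2 kPa.
Gross allowable pressure q_all = 2511.2 / 3 = 837.07 kPa.
Allowable wall load = q_all × B = 837.07 × 4 = 3348.3 kN per metre run.

≈ 3350 kN/m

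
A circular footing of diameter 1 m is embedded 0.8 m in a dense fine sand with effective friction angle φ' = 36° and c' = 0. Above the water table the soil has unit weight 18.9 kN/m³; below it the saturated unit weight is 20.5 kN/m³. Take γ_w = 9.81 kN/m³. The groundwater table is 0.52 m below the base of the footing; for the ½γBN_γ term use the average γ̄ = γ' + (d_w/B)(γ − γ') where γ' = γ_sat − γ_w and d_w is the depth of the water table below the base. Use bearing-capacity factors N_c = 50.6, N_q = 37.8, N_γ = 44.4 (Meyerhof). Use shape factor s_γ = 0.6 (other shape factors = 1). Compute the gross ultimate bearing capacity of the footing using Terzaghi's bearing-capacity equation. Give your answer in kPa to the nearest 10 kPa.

q_ult ≈ 770 kPa

Overburden at base level: q = 18.9 × 0.8 = 15.12 kPa.
The water table is 0.52 m below the base (< B = 1 m), so the ½γBN_γ term uses γ̄ = γ' + (d_w/B)(γ − γ') = 10.69 + (0.52/1)(18.9 − 10.69) = 14.959 kN/m³.
Surcharge term q·N_q = 15.12 × 37.8 = 571.54 kPa; self-weight term 0.5·γ·B·N_γ·s_γ = 0.5 × 14.959 × 1 × 44.4 × 0.6 = 199.26 kPa.
q_ult = 571.54 + 199.26 = 770.79 kPa.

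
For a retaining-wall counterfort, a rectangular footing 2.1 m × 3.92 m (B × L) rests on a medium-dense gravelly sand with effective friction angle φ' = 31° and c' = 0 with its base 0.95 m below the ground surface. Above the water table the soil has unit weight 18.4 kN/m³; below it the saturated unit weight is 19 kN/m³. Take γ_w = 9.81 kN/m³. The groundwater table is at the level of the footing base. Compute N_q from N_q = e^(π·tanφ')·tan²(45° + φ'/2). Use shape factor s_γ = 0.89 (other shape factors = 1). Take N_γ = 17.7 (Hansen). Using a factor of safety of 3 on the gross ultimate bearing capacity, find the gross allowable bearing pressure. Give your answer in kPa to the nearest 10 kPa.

q_all ≈ 170 kPa

N_q = e^(π·tan31°)·tan²(60.5°) = 20.63.
q = γ·D_f = 18.4 × 0.95 = 17.48 kPa.
For the ½γBN_γ term take γ' = 19 − 9.81 = 9.19 kN/m³ (soil below base is submerged).
q·N_q = 17.48 × 20.631 = 360.63 kPa
0.5·γ·B·N_γ·s_γ = 0.5 × 9.19 × 2.1 × 17.7 × 0.89 = 152.01 kPa
q_ult = 360.63 + 152.01 = 512.63 kPa.
q_all = 512.63 / 3 = 170.88 kPa.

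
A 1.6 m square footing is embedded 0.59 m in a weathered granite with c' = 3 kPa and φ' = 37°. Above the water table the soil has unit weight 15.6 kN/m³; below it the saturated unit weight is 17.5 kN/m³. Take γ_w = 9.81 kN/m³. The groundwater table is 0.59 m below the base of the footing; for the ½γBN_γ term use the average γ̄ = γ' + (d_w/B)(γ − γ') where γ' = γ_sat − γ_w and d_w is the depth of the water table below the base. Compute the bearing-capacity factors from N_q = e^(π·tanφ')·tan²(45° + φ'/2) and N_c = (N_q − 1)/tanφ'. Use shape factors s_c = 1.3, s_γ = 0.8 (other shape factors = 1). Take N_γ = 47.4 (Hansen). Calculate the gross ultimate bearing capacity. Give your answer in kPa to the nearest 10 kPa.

tan37° = 0.7536, so N_q = e^(π×0.7536)·tan²(63.5°) = 10.669 × 4.023 = 42.92.
N_c = (42.92 − 1)/tan37° = 55.63.
q = γ·D_f = 15.6 × 0.59 = 9.204 kPa.
γ' = 7.69 kN/m³; averaging over the depth B below the base, γ̄ = γ' + (d_w/B)(γ − γ') = 10.607 kN/m³.
c·N_c·s_c = 3 × 55.63 × 1.3 = 216.96 kPa
q·N_q = 9.204 × 42.92 = 395.03 kPa
0.5·γ·B·N_γ·s_γ = 0.5 × 10.607 × 1.6 × 47.4 × 0.8 = 321.77 kPa
q_ult = 216.96 + 395.03 + 321.77 = 933.76 kPa.

q_ult ≈ 930 kPa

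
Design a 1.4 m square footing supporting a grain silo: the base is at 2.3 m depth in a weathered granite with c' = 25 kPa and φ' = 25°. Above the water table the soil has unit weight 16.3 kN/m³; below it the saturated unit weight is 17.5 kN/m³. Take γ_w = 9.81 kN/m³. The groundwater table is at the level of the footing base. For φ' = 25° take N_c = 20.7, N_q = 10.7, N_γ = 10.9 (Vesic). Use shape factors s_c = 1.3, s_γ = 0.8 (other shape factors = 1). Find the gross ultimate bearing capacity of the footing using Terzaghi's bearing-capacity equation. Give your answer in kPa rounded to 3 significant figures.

q = γ·D_f = 16.3 × 2.3 = 37.49 kPa.
For the ½γBN_γ term take γ' = 17.5 − 9.81 = 7.69 kN/m³ (soil below base is submerged).
c·N_c·s_c = 25 × 20.7 × 1.3 = 672.75 kPa
q·N_q = 37.49 × 10.7 = 401.14 kPa
0.5·γ·B·N_γ·s_γ = 0.5 × 7.69 × 1.4 × 10.9 × 0.8 = 46.94 kPa
q_ult = 672.75 + 401.14 + 46.94 = 1120.8 kPa.

q_ult ≈ 1120 kPa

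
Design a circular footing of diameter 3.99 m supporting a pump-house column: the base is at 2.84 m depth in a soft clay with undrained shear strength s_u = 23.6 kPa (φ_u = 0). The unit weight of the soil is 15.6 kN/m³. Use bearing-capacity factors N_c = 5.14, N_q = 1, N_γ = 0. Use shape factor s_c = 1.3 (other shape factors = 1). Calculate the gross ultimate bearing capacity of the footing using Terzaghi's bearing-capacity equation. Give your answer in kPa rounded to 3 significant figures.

Overburden at base level: q = 15.6 × 2.84 = 44.304 kPa.
Cohesion term c·N_c·s_c = 23.6 × 5.14 × 1.3 = 157.7 kPa; surcharge term q·N_q = 44.304 × 1 = 44.304 kPa.
q_ult = 157.7 + 44.304 = 202 kPa.

q_ult ≈ 202 kPa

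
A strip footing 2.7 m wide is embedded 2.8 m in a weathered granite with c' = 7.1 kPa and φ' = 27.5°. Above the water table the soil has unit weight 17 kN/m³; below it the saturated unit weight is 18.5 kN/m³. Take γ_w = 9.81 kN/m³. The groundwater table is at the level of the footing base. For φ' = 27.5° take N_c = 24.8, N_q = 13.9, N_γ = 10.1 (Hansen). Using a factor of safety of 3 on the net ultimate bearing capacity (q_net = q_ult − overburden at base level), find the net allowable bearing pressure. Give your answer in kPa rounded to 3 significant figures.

q_all(net) ≈ 303 kPa

Overburden at base level: q = 17 × 2.8 = 47.6 kPa.
Below the base the soil is submerged, so the ½γBN_γ term uses γ' = 18.5 − 9.81 = 8.69 kN/m³.
Cohesion term c·N_c = 7.1 × 24.8 = 176.08 kPa; surcharge term q·N_q = 47.6 × 13.9 = 661.64 kPa; self-weight term 0.5·γ·B·N_γ = 0.5 × 8.69 × 2.7 × 10.1 = 118.49 kPa.
q_ult = 176.08 + 661.64 + 118.49 = 956.21 kPa.
q_net = 956.21 − 47.6 = 908.61 kPa.
q_all(net) = 908.61 / 3 = 302.87 kPa.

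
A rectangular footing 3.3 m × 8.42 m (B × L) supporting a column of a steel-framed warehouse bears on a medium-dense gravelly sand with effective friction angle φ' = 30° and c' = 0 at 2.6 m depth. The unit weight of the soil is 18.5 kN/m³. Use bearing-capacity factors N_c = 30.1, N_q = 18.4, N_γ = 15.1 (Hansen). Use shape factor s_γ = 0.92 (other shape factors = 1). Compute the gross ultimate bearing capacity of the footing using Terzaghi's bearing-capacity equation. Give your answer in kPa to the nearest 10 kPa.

Overburden at base level: q = 18.5 × 2.6 = 48.1 kPa.
Surcharge term q·N_q = 48.1 × 18.4 = 885.04 kPa; self-weight term 0.5·γ·B·N_γ·s_γ = 0.5 × 18.5 × 3.3 × 15.1 × 0.92 = 424.05 kPa.
q_ult = 885.04 + 424.05 = 1309.1 kPa.

q_ult ≈ 1310 kPa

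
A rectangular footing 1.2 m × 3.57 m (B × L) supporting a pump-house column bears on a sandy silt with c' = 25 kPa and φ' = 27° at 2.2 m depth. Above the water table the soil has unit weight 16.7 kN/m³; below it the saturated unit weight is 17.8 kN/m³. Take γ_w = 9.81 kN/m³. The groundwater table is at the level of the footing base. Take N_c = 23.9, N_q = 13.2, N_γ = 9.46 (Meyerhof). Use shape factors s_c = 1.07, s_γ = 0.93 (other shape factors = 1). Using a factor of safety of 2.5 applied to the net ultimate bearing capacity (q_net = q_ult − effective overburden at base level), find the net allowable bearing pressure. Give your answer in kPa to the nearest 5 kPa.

q_all(net) ≈ 450 kPa

Effective surcharge at the founding depth q = γ·D_f = 16.7 × 2.2 = 36.74 kPa.
The water table coincides with the base, so in the self-weight term γ → γ' = 7.99 kN/m³.
q_ult = c·N_c·s_c + q·N_q + 0.5·γ·B·N_γ·s_γ
     = 25 × 23.9 × 1.07 + 36.74 × 13.2 + 0.5 × 7.99 × 1.2 × 9.46 × 0.93
     = 639.33 + 484.97 + 42.177 = 1166.5 kPa.
Net ultimate: q_net = 1166.5 − 36.74 = 1129.7 kPa.
q_all(net) = 1129.7 / 2.5 = 451.89 kPa.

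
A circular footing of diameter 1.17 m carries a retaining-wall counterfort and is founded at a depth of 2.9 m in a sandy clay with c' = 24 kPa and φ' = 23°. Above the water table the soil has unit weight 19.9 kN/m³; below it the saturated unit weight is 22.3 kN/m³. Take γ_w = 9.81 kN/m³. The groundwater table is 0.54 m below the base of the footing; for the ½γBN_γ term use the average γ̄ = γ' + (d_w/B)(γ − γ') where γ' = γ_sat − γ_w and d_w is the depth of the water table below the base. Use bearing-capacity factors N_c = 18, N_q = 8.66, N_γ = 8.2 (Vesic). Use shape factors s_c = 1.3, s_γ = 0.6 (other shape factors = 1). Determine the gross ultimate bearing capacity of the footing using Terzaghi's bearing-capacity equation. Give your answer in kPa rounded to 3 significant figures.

Effective surcharge at the founding depth q = γ·D_f = 19.9 × 2.9 = 57.71 kPa.
With d_w = 0.54 m < B, γ̄ = 12.49 + (0.54/1.17) × (19.9 − 12.49) = 15.91 kN/m³.
q_ult = c·N_c·s_c + q·N_q + 0.5·γ·B·N_γ·s_γ
     = 24 × 18 × 1.3 + 57.71 × 8.66 + 0.5 × 15.91 × 1.17 × 8.2 × 0.6
     = 561.6 + 499.77 + 45.792 = 1107.2 kPa.

q_ult ≈ 1110 kPa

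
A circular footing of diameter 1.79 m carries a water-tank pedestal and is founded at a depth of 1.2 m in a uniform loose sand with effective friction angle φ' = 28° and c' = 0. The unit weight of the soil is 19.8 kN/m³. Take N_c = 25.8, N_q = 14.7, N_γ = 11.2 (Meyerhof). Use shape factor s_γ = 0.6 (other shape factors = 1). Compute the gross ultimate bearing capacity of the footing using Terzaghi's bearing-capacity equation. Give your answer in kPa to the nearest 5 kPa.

Effective surcharge at the founding depth q = γ·D_f = 19.8 × 1.2 = 23.76 kPa.
q_ult = q·N_q + 0.5·γ·B·N_γ·s_γ
     = 23.76 × 14.7 + 0.5 × 19.8 × 1.79 × 11.2 × 0.6
     = 349.27 + 119.09 = 468.36 kPa.

q_ult ≈ 470 kPa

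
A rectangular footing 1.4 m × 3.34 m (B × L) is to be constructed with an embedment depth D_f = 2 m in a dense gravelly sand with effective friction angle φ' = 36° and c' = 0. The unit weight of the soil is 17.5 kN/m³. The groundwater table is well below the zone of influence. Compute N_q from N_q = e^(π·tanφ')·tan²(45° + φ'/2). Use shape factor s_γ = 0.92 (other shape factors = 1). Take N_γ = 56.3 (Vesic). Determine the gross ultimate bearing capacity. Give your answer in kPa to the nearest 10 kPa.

tan36° = 0.7265, so N_q = e^(π×0.7265)·tan²(63°) = 9.801 × 3.852 = 37.75.
Effective surcharge at the founding depth q = γ·D_f = 17.5 × 2 = 35 kPa.
q_ult = q·N_q + 0.5·γ·B·N_γ·s_γ
     = 35 × 37.752 + 0.5 × 17.5 × 1.4 × 56.3 × 0.92
     = 1321.3 + 634.5 = 1955.8 kPa.

q_ult ≈ 1960 kPa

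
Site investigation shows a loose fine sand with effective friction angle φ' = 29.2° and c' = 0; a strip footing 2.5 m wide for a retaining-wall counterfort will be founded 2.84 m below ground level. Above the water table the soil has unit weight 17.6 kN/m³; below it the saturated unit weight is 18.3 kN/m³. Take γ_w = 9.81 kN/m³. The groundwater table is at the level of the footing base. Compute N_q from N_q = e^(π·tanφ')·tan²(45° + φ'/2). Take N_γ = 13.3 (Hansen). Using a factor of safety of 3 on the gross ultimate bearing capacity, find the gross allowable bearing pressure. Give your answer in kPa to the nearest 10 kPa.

q_all ≈ 330 kPa

N_q = e^(π·tan29.2°)·tan²(59.6°) = 16.82.
Effective surcharge at the founding depth q = γ·D_f = 17.6 × 2.84 = 49.984 kPa.
The water table coincides with the base, so in the self-weight term γ → γ' = 8.49 kN/m³.
q_ult = q·N_q + 0.5·γ·B·N_γ
     = 49.984 × 16.815 + 0.5 × 8.49 × 2.5 × 13.3
     = 840.48 + 141.15 = 981.63 kPa.
q_all = 981.63 / 3 = 327.21 kPa.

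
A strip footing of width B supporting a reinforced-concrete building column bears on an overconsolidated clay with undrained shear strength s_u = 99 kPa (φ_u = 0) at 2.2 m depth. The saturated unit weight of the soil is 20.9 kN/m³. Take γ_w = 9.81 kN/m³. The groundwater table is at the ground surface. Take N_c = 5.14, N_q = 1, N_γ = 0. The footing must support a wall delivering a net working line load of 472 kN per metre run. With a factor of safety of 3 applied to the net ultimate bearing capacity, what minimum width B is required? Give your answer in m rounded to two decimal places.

γ' = 20.9 − 9.81 = 11.09 kN/m³ (submerged throughout). q = 11.09 × 2.2 = 24.398 kPa.
c·N_c = 99 × 5.14 = 508.86 kPa
q·N_q = 24.398 × 1 = 24.398 kPa
q_ult = 508.86 + 24.398 = 533.26 kPa.
For φ = 0 the ½γBN_γ term vanishes, so q_ult is independent of B. q_net = 533.26 − 24.398 = 508.86 kPa; q_all(net) = 508.86/3 = 169.62 kPa.
Required width B = w / q_all(net) = 472 / 169.62 = 2.783 m.

B = 2.78 m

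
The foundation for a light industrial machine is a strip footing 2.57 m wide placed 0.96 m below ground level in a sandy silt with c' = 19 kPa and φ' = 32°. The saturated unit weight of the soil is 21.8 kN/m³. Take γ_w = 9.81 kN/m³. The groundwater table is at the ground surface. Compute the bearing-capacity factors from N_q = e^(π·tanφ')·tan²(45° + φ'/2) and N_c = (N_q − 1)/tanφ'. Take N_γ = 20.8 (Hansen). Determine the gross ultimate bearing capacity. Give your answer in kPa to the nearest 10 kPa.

q_ult ≈ 1260 kPa

tan32° = 0.6249, so N_q = e^(π×0.6249)·tan²(61°) = 7.121 × 3.255 = 23.18.
N_c = (23.18 − 1)/tan32° = 35.49.
Water table at ground surface, so effective unit weight γ' = 21.8 − 9.81 = 11.99 kN/m³ is used throughout; overburden q = 11.99 × 0.96 = 11.51 kPa; the same γ' applies in the ½γBN_γ term.
Cohesion term c·N_c = 19 × 35.49 = 674.31 kPa; surcharge term q·N_q = 11.51 × 23.177 = 266.77 kPa; self-weight term 0.5·γ·B·N_γ = 0.5 × 11.99 × 2.57 × 20.8 = 320.47 kPa.
q_ult = 674.31 + 266.77 + 320.47 = 1261.6 kPa.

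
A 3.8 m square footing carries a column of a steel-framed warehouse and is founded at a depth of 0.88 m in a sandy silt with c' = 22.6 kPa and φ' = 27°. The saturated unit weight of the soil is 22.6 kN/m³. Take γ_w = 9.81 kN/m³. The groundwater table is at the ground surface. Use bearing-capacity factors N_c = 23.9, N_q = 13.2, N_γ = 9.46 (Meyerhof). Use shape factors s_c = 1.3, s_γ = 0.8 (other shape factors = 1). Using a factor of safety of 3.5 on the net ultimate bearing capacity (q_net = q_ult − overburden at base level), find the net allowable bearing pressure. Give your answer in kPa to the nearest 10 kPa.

q_all(net) ≈ 290 kPa

Water table at ground surface, so effective unit weight γ' = 22.6 − 9.81 = 12.79 kN/m³ is used throughout; overburden q = 12.79 × 0.88 = 11.255 kPa; the same γ' applies in the ½γBN_γ term.
Cohesion term c·N_c·s_c = 22.6 × 23.9 × 1.3 = 702.18 kPa; surcharge term q·N_q = 11.255 × 13.2 = 148.57 kPa; self-weight term 0.5·γ·B·N_γ·s_γ = 0.5 × 12.79 × 3.8 × 9.46 × 0.8 = 183.91 kPa.
q_ult = 702.18 + 148.57 + 183.91 = 1034.7 kPa.
q_net = 1034.7 − 11.255 = 1023.4 kPa.
q_all(net) = 1023.4 / 3.5 = 292.4 kPa.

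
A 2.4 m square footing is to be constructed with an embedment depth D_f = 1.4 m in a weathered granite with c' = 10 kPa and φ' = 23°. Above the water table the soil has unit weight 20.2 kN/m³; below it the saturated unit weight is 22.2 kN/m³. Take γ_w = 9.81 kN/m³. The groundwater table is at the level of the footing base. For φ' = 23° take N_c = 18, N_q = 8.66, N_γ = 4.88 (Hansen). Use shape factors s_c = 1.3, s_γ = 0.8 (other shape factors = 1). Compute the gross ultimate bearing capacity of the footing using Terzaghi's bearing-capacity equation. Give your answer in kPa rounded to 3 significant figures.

q = γ·D_f = 20.2 × 1.4 = 28.28 kPa.
For the ½γBN_γ term take γ' = 22.2 − 9.81 = 12.39 kN/m³ (soil below base is submerged).
c·N_c·s_c = 10 × 18 × 1.3 = 234 kPa
q·N_q = 28.28 × 8.66 = 244.9 kPa
0.5·γ·B·N_γ·s_γ = 0.5 × 12.39 × 2.4 × 4.88 × 0.8 = 58.045 kPa
q_ult = 234 + 244.9 + 58.045 = 536.95 kPa.

q_ult ≈ 537 kPa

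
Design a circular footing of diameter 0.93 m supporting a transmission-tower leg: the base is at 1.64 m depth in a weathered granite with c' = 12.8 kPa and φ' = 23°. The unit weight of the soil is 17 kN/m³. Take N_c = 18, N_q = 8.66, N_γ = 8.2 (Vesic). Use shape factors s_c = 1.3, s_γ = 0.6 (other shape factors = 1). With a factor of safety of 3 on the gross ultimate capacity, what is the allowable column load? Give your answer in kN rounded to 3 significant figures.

Effective surcharge at the founding depth q = γ·D_f = 17 × 1.64 = 27.88 kPa.
q_ult = c·N_c·s_c + q·N_q + 0.5·γ·B·N_γ·s_γ
     = 12.8 × 18 × 1.3 + 27.88 × 8.66 + 0.5 × 17 × 0.93 × 8.2 × 0.6
     = 299.52 + 241.44 + 38.893 = 579.85 kPa.
Gross allowable pressure q_all = 579.85 / 3 = 193.28 kPa.
Footing area = 0.6793 m², so allowable column load = 193.28 × 0.6793 = 131.3 kN.

P_all ≈ 131 kN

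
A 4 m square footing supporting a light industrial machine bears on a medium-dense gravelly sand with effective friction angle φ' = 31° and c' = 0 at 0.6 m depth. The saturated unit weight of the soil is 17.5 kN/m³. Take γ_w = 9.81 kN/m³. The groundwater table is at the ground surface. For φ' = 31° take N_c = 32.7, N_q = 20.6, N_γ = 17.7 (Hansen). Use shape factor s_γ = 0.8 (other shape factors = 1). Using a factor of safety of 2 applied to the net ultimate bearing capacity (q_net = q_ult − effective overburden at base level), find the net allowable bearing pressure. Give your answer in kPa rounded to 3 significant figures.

q_all(net) ≈ 154 kPa

With the water table at the surface the whole profile is submerged: γ' = 17.5 − 9.81 = 7.69 kN/m³, so q = γ'·D_f = 4.614 kPa; the same γ' applies in the ½γBN_γ term.
q_ult = q·N_q + 0.5·γ·B·N_γ·s_γ
     = 4.614 × 20.6 + 0.5 × 7.69 × 4 × 17.7 × 0.8
     = 95.048 + 217.78 = 312.83 kPa.
Net ultimate: q_net = 312.83 − 4.614 = 308.22 kPa.
q_all(net) = 308.22 / 2 = 154.11 kPa.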